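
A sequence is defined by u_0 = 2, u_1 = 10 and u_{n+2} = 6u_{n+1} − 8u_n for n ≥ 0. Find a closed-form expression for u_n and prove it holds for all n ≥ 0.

Claim: u_n = 3·4^n − 2^n.

Base cases: u_0 = 2 and 3·4^0 − 2^0 = 2; u_1 = 10 and 3·4^1 − 2^1 = 10.
Assume u_j = 3·4^j − 2^j for all 0 ≤ j ≤ r, where r ≥ 1.
Then u_{r+1} = 6u_r − 8u_{r−1} = 6·(3·4^r − 2^r) − 8·(3·4^{r−1} − 2^{r−1}) = 3·(6·4 − 8)4^{r−1} − (6·2 − 8)2^{r−1} = 48·4^{r−1} − 4·2^{r−1} = 3·4^{r+1} − 2^{r+1}.
By strong induction, u_n = 3·4^n − 2^n for all n ≥ 0.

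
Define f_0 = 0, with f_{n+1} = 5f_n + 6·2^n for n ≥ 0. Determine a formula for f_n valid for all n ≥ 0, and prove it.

Claim: f_n = 2·5^n − 2·2^n.

Base case: f_0 = 0, and 2·5^0 − 2·2^0 = 2 − 2 = 0.
Assume f_j = 2·5^j − 2·2^j for some j ≥ 0.
Then f_{j+1} = 5f_j + 6·2^j = 5·(2·5^j − 2·2^j) + 6·2^j = 2·5^{j+1} − 10·2^j + 6·2^j = 2·5^{j+1} − 4·2^j = 2·5^{j+1} − 2·2^{j+1}.
So the formula holds for j+1, and by induction f_n = 2·5^n − 2·2^n for all n ≥ 0.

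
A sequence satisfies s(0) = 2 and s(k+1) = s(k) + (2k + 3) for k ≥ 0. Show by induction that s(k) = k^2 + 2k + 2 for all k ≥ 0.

Base case: s(0) = 2, and 0^2 + 2·0 + 2 = 2.
Assume s(r) = r^2 + 2r + 2.
Then s(r+1) = s(r) + (2r + 3) = (r^2 + 2r + 2) + (2r + 3) = r^2 + 4r + 5,
and (r+1)^2 + 2·(r+1) + 2 = r^2 + 4r + 5.
This completes the inductive step, so s(k) = k^2 + 2k + 2 for all k ≥ 0.

s(k) = k^2 + 2k + 2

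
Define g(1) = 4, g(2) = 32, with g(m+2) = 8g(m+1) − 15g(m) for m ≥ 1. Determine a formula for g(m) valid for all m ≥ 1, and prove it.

Claim: g(m) = 2·5^m − 2·3^m.

Base cases: g(1) = 4 and 2·5^1 − 2·3^1 = 4; g(2) = 32 and 2·5^2 − 2·3^2 = 32.
Assume g(j) = 2·5^j − 2·3^j for all 1 ≤ j ≤ r, where r ≥ 2.
Then g(r+1) = 8g(r) − 15g(r−1) = 8·(2·5^r − 2·3^r) − 15·(2·5^{r−1} − 2·3^{r−1}) = 2·(8·5 − 15)5^{r−1} − 2·(8·3 − 15)3^{r−1} = 50·5^{r−1} − 18·3^{r−1} = 2·5^{r+1} − 2·3^{r+1}.
By strong induction, g(m) = 2·5^m − 2·3^m for all m ≥ 1.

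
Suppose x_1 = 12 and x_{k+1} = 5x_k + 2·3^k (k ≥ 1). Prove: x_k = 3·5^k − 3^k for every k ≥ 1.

Base case: x_1 = 12, and 3·5^1 − 3^1 = 15 − 3 = 12.
Assume x_m = 3·5^m − 3^m for some m ≥ 1.
Then x_{m+1} = 5x_m + 2·3^m = 5·(3·5^m − 3^m) + 2·3^m = 3·5^{m+1} − 5·3^m + 2·3^m = 3·5^{m+1} − 3·3^m = 3·5^{m+1} − 3^{m+1}.
By induction, x_k = 3·5^k − 3^k for all k ≥ 1.

x_k = 3·5^k − 3^k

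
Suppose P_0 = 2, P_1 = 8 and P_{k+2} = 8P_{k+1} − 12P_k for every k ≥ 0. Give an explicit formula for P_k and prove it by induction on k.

Claim: P_k = 2^k + 6^k.

Base cases: P_0 = 2 and 2^0 + 6^0 = 2; P_1 = 8 and 2^1 + 6^1 = 8.
Assume P_i = 2^i + 6^i for all 0 ≤ i ≤ j, where j ≥ 1.
Then P_{j+1} = 8P_j − 12P_{j−1} = 8·(2^j + 6^j) − 12·(2^{j−1} + 6^{j−1}) = (8·2 − 12)2^{j−1} + (8·6 − 12)6^{j−1} = 4·2^{j−1} + 36·6^{j−1} = 2^{j+1} + 6^{j+1}.
This completes the inductive step, so P_k = 2^k + 6^k for all k ≥ 0.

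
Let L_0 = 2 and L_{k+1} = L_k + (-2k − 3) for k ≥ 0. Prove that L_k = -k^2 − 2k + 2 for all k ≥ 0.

Base case: L_0 = 2, and -0^2 − 2·0 + 2 = 2.
Assume L_j = -j^2 − 2j + 2.
Then L_{j+1} = L_j + (-2j − 3) = (-j^2 − 2j + 2) + (-2j − 3) = -j^2 − 4j − 1,
and -(j+1)^2 − 2·(j+1) + 2 = -j^2 − 4j − 1.
This completes the inductive step, so L_k = -k^2 − 2k + 2 for all k ≥ 0.

L_k = -k^2 − 2k + 2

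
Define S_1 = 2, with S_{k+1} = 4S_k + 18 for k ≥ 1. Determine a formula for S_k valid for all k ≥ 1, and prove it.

Claim: S_k = 2·4^k − 6.

Base case: S_1 = 2, and 2·4^1 − 6 = 8 − 6 = 2.
Assume S_m = 2·4^m − 6 for some m ≥ 1.
Then S_{m+1} = 4S_m + 18 = 4·(2·4^m − 6) + 18 = 8·4^m − 24 + 18 = 2·4^{m+1} − 6.
This completes the inductive step, so S_k = 2·4^k − 6 for all k ≥ 1.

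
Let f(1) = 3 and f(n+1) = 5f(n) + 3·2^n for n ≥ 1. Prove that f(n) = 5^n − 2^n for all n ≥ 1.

Base case: f(1) = 3, and 5^1 − 2^1 = 5 − 2 = 3.
Assume f(j) = 5^j − 2^j for some j ≥ 1.
Then f(j+1) = 5f(j) + 3·2^j = 5·(5^j − 2^j) + 3·2^j = 5^{j+1} − 5·2^j + 3·2^j = 5^{j+1} − 2·2^j = 5^{j+1} − 2^{j+1}.
Hence f(n) = 5^n − 2^n for every n ≥ 1, by induction.

f(n) = 5^n − 2^n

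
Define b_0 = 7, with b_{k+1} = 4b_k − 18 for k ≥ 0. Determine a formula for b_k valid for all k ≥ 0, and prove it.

Claim: b_k = 4^k + 6.

Base case: b_0 = 7, and 4^0 + 6 = 1 + 6 = 7.
Assume b_m = 4^m + 6 for some m ≥ 0.
Then b_{m+1} = 4b_m − 18 = 4·(4^m + 6) − 18 = 4^{m+1} + 24 − 18 = 4^{m+1} + 6.
So the formula holds for m+1, and by induction b_k = 4^k + 6 for all k ≥ 0.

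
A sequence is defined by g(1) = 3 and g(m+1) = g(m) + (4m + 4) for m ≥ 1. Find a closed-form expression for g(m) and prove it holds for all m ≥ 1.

Claim: g(m) = 2m^2 + 2m − 1.

Base case: g(1) = 3, and 2·1^2 + 2·1 − 1 = 3.
Assume g(j) = 2j^2 + 2j − 1.
Then g(j+1) = g(j) + (4j + 4) = (2j^2 + 2j − 1) + (4j + 4) = 2j^2 + 6j + 3,
and 2·(j+1)^2 + 2·(j+1) − 1 = 2j^2 + 6j + 3.
This completes the inductive step, so g(m) = 2m^2 + 2m − 1 for all m ≥ 1.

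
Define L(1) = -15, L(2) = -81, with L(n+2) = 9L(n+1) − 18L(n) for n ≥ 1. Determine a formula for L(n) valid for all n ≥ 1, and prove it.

Claim: L(n) = -3^n − 2·6^n.

Base cases: L(1) = -15 and -3^1 − 2·6^1 = -15; L(2) = -81 and -3^2 − 2·6^2 = -81.
Assume L(j) = -3^j − 2·6^j for all 1 ≤ j ≤ m, where m ≥ 2.
Then L(m+1) = 9L(m) − 18L(m−1) = 9·(-3^m − 2·6^m) − 18·(-3^{m−1} − 2·6^{m−1}) = -(9·3 − 18)3^{m−1} − 2·(9·6 − 18)6^{m−1} = -9·3^{m−1} − 72·6^{m−1} = -3^{m+1} − 2·6^{m+1}.
By strong induction, L(n) = -3^n − 2·6^n for all n ≥ 1.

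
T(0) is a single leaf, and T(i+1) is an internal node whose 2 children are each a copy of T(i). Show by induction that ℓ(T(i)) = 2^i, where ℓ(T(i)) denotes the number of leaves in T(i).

Base case: ℓ(T(0)) = 1, and 2^0 = 1.
Assume ℓ(T(k)) = 2^k.
Then ℓ(T(k+1)) = 2·ℓ(T(k)) = 2·2^k = 2^{k+1}.
By induction, ℓ(T(i)) = 2^i for all i ≥ 0.

ℓ(T(i)) = 2^i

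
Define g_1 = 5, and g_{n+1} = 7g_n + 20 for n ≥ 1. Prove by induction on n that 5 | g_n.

Base case: g_1 = 5 = 5·1, so 5 | g_1.
Assume 5 | g_j, so g_j = 5t for some integer t.
Then g_{j+1} = 7g_j + 20 = 7·(5t) + 20 = 5(7t + 4), so 5 | g_{j+1}.
This completes the inductive step, so 5 | g_n for all n ≥ 1.

5 | g_n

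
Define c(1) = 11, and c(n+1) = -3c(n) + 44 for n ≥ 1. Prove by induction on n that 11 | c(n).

Base case: c(1) = 11 = 11·1, so 11 | c(1).
Assume 11 | c(k), so c(k) = 11t for some integer t.
Then c(k+1) = -3c(k) + 44 = -3·(11t) + 44 = 11(-3t + 4), so 11 | c(k+1).
By induction, 11 | c(n) for all n ≥ 1.

11 | c(n)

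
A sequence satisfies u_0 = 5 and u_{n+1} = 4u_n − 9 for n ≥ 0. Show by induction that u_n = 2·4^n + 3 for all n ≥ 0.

Base case: u_0 = 5, and 2·4^0 + 3 = 2 + 3 = 5.
Assume u_j = 2·4^j + 3 for some j ≥ 0.
Then u_{j+1} = 4u_j − 9 = 4·(2·4^j + 3) − 9 = 8·4^j + 12 − 9 = 2·4^{j+1} + 3.
This completes the inductive step, so u_n = 2·4^n + 3 for all n ≥ 0.

u_n = 2·4^n + 3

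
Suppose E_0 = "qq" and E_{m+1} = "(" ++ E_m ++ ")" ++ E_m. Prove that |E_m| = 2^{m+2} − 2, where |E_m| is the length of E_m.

Base case: |E_0| = 2, and 2^{0+2} − 2 = 2.
Assume |E_j| = 2^{j+2} − 2.
Then |E_{j+1}| = 1 + |E_j| + 1 + |E_j| = 2|E_j| + 2 = 2(2^{j+2} − 2) + 2 = 2^{j+3} − 4 + 2 = 2^{j+3} − 2.
So the formula holds for j+1, and by induction |E_m| = 2^{m+2} − 2 for all m ≥ 0.

|E_m| = 2^{m+2} − 2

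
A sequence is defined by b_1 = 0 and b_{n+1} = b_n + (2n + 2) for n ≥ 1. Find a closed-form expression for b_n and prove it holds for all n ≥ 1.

Claim: b_n = n^2 + n − 2.

Base case: b_1 = 0, and 1^2 + 1 − 2 = 0.
Assume b_j = j^2 + j − 2.
Then b_{j+1} = b_j + (2j + 2) = (j^2 + j − 2) + (2j + 2) = j^2 + 3j,
and (j+1)^2 + (j+1) − 2 = j^2 + 3j.
Hence b_n = n^2 + n − 2 for every n ≥ 1, by induction.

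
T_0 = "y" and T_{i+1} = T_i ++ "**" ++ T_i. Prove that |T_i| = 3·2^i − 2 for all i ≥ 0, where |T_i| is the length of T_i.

Base case: |T_0| = 1, and 3·2^0 − 2 = 1.
Assume |T_r| = 3·2^r − 2.
Then |T_{r+1}| = |T_r| + 2 + |T_r| = 2|T_r| + 2 = 2(3·2^r − 2) + 2 = 3·2^{r+1} − 4 + 2 = 3·2^{r+1} − 2.
Hence |T_i| = 3·2^i − 2 for every i ≥ 0, by induction.

|T_i| = 3·2^i − 2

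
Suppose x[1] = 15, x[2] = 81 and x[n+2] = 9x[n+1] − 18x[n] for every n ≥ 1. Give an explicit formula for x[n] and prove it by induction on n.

Claim: x[n] = 2·6^n + 3^n.

Base cases: x[1] = 15 and 2·6^1 + 3^1 = 15; x[2] = 81 and 2·6^2 + 3^2 = 81.
Assume x[j] = 2·6^j + 3^j for all 1 ≤ j ≤ m, where m ≥ 2.
Then x[m+1] = 9x[m] − 18x[m−1] = 9·(2·6^m + 3^m) − 18·(2·6^{m−1} + 3^{m−1}) = 2·(9·6 − 18)6^{m−1} + (9·3 − 18)3^{m−1} = 72·6^{m−1} + 9·3^{m−1} = 2·6^{m+1} + 3^{m+1}.
By strong induction, x[n] = 2·6^n + 3^n for all n ≥ 1.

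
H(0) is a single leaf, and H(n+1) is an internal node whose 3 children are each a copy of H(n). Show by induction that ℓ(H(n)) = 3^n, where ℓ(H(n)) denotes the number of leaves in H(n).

Base case: ℓ(H(0)) = 1, and 3^0 = 1.
Assume ℓ(H(r)) = 3^r.
Then ℓ(H(r+1)) = 3·ℓ(H(r)) = 3·3^r = 3^{r+1}.
So the formula holds for r+1, and by induction ℓ(H(n)) = 3^n for all n ≥ 0.

ℓ(H(n)) = 3^n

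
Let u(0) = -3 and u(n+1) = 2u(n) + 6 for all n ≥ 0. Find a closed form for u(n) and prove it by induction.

Claim: u(n) = 3·2^n − 6.

Base case: u(0) = -3, and 3·2^0 − 6 = 3 − 6 = -3.
Assume u(k) = 3·2^k − 6 for some k ≥ 0.
Then u(k+1) = 2u(k) + 6 = 2·(3·2^k − 6) + 6 = 6·2^k − 12 + 6 = 3·2^{k+1} − 6.
By induction, u(n) = 3·2^n − 6 for all n ≥ 0.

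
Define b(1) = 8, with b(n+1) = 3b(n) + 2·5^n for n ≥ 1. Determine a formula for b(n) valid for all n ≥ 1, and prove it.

Claim: b(n) = 3^n + 5^n.

Base case: b(1) = 8, and 3^1 + 5^1 = 3 + 5 = 8.
Assume b(k) = 3^k + 5^k for some k ≥ 1.
Then b(k+1) = 3b(k) + 2·5^k = 3·(3^k + 5^k) + 2·5^k = 3^{k+1} + 3·5^k + 2·5^k = 3^{k+1} + 5·5^k = 3^{k+1} + 5^{k+1}.
This completes the inductive step, so b(n) = 3^n + 5^n for all n ≥ 1.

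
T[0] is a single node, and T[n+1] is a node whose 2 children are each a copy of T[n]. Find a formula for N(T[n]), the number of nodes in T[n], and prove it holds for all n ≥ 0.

Claim: N(T[n]) = 2^{n+1} − 1.

Base case: N(T[0]) = 1, and 2^{0+1} − 1 = 1.
Assume N(T[k]) = 2^{k+1} − 1.
Then N(T[k+1]) = 1 + 2N(T[k]) = 1 + 2(2^{k+1} − 1) = 2^{k+2} − 2 + 1 = 2^{k+2} − 1.
Hence N(T[n]) = 2^{n+1} − 1 for every n ≥ 0, by induction.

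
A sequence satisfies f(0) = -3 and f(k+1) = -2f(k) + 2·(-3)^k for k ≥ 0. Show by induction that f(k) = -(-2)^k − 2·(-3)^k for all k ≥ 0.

Base case: f(0) = -3, and -(-2)^0 − 2·(-3)^0 = -1 − 2 = -3.
Assume f(r) = -(-2)^r − 2·(-3)^r for some r ≥ 0.
Then f(r+1) = -2f(r) + 2·(-3)^r = -2·(-(-2)^r − 2·(-3)^r) + 2·(-3)^r = -(-2)^{r+1} + 4·(-3)^r + 2·(-3)^r = -(-2)^{r+1} + 6·(-3)^r = -(-2)^{r+1} − 2·(-3)^{r+1}.
So the formula holds for r+1, and by induction f(k) = -(-2)^k − 2·(-3)^k for all k ≥ 0.

f(k) = -(-2)^k − 2·(-3)^k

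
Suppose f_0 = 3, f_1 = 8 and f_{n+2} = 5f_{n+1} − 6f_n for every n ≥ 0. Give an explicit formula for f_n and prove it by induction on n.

Claim: f_n = 2^n + 2·3^n.

Base cases: f_0 = 3 and 2^0 + 2·3^0 = 3; f_1 = 8 and 2^1 + 2·3^1 = 8.
Assume f_j = 2^j + 2·3^j for all 0 ≤ j ≤ m, where m ≥ 1.
Then f_{m+1} = 5f_m − 6f_{m−1} = 5·(2^m + 2·3^m) − 6·(2^{m−1} + 2·3^{m−1}) = (5·2 − 6)2^{m−1} + 2·(5·3 − 6)3^{m−1} = 4·2^{m−1} + 18·3^{m−1} = 2^{m+1} + 2·3^{m+1}.
This completes the inductive step, so f_n = 2^n + 2·3^n for all n ≥ 0.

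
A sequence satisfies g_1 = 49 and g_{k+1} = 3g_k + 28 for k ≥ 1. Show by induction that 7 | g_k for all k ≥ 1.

Base case: g_1 = 49 = 7·7, so 7 | g_1.
Assume 7 | g_r, so g_r = 7t for some integer t.
Then g_{r+1} = 3g_r + 28 = 3·(7t) + 28 = 7(3t + 4), so 7 | g_{r+1}.
Hence 7 | g_k for every k ≥ 1, by induction.

7 | g_k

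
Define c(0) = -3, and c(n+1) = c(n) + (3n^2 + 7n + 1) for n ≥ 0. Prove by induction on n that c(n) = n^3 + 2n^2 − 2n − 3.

Base case: c(0) = -3, and 0^3 + 2·0^2 − 2·0 − 3 = -3.
Assume c(j) = j^3 + 2j^2 − 2j − 3.
Then c(j+1) = c(j) + (3j^2 + 7j + 1) = (j^3 + 2j^2 − 2j − 3) + (3j^2 + 7j + 1) = j^3 + 5j^2 + 5j − 2,
and (j+1)^3 + 2·(j+1)^2 − 2·(j+1) − 3 = j^3 + 5j^2 + 5j − 2.
By induction, c(n) = n^3 + 2n^2 − 2n − 3 for all n ≥ 0.

c(n) = n^3 + 2n^2 − 2n − 3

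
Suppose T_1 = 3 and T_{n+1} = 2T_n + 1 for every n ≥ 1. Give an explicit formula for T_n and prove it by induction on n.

Claim: T_n = 2^{n+1} − 1.

Base case: T_1 = 3, and 2^{1+1} − 1 = 4 − 1 = 3.
Assume T_m = 2^{m+1} − 1 for some m ≥ 1.
Then T_{m+1} = 2T_m + 1 = 2·(2^{m+1} − 1) + 1 = 2^{m+2} − 2 + 1 = 2^{m+2} − 1.
Hence T_n = 2^{n+1} − 1 for every n ≥ 1, by induction.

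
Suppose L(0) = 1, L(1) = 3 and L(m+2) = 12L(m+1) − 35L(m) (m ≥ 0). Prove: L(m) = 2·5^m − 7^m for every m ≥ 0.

Base cases: L(0) = 1 and 2·5^0 − 7^0 = 1; L(1) = 3 and 2·5^1 − 7^1 = 3.
Assume L(j) = 2·5^j − 7^j for all 0 ≤ j ≤ k, where k ≥ 1.
Then L(k+1) = 12L(k) − 35L(k−1) = 12·(2·5^k − 7^k) − 35·(2·5^{k−1} − 7^{k−1}) = 2·(12·5 − 35)5^{k−1} − (12·7 − 35)7^{k−1} = 50·5^{k−1} − 49·7^{k−1} = 2·5^{k+1} − 7^{k+1}.
This completes the inductive step, so L(m) = 2·5^m − 7^m for all m ≥ 0.

L(m) = 2·5^m − 7^m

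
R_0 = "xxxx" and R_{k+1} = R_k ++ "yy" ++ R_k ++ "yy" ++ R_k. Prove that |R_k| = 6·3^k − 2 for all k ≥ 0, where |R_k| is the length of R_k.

Base case: |R_0| = 4, and 6·3^0 − 2 = 4.
Assume |R_m| = 6·3^m − 2.
Then |R_{m+1}| = 3|R_m| + 4 = 3(6·3^m − 2) + 4 = 6·3^{m+1} − 6 + 4 = 6·3^{m+1} − 2.
This completes the inductive step, so |R_k| = 6·3^k − 2 for all k ≥ 0.

|R_k| = 6·3^k − 2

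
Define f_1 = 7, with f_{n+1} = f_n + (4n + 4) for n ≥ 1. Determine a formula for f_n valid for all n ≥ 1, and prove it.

Claim: f_n = 2n^2 + 2n + 3.

Base case: f_1 = 7, and 2·1^2 + 2·1 + 3 = 7.
Assume f_r = 2r^2 + 2r + 3.
Then f_{r+1} = f_r + (4r + 4) = (2r^2 + 2r + 3) + (4r + 4) = 2r^2 + 6r + 7,
and 2·(r+1)^2 + 2·(r+1) + 3 = 2r^2 + 6r + 7.
Hence f_n = 2n^2 + 2n + 3 for every n ≥ 1, by induction.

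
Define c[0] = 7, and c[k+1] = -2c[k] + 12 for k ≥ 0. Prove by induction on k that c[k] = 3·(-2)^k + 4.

Base case: c[0] = 7, and 3·(-2)^0 + 4 = 3 + 4 = 7.
Assume c[m] = 3·(-2)^m + 4 for some m ≥ 0.
Then c[m+1] = -2c[m] + 12 = -2·(3·(-2)^m + 4) + 12 = -6·(-2)^m − 8 + 12 = 3·(-2)^{m+1} + 4.
This completes the inductive step, so c[k] = 3·(-2)^k + 4 for all k ≥ 0.

c[k] = 3·(-2)^k + 4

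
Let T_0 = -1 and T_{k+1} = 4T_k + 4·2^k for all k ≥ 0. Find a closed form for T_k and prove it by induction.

Claim: T_k = 4^k − 2·2^k.

Base case: T_0 = -1, and 4^0 − 2·2^0 = 1 − 2 = -1.
Assume T_j = 4^j − 2·2^j for some j ≥ 0.
Then T_{j+1} = 4T_j + 4·2^j = 4·(4^j − 2·2^j) + 4·2^j = 4^{j+1} − 8·2^j + 4·2^j = 4^{j+1} − 4·2^j = 4^{j+1} − 2·2^{j+1}.
By induction, T_k = 4^k − 2·2^k for all k ≥ 0.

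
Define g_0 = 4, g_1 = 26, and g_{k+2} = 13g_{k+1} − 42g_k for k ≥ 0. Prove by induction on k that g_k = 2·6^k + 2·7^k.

Base cases: g_0 = 4 and 2·6^0 + 2·7^0 = 4; g_1 = 26 and 2·6^1 + 2·7^1 = 26.
Assume g_i = 2·6^i + 2·7^i for all 0 ≤ i ≤ j, where j ≥ 1.
Then g_{j+1} = 13g_j − 42g_{j−1} = 13·(2·6^j + 2·7^j) − 42·(2·6^{j−1} + 2·7^{j−1}) = 2·(13·6 − 42)6^{j−1} + 2·(13·7 − 42)7^{j−1} = 72·6^{j−1} + 98·7^{j−1} = 2·6^{j+1} + 2·7^{j+1}.
By strong induction, g_k = 2·6^k + 2·7^k for all k ≥ 0.

g_k = 2·6^k + 2·7^k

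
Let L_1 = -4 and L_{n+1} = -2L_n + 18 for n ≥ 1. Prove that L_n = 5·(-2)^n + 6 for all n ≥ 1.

Base case: L_1 = -4, and 5·(-2)^1 + 6 = -10 + 6 = -4.
Assume L_k = 5·(-2)^k + 6 for some k ≥ 1.
Then L_{k+1} = -2L_k + 18 = -2·(5·(-2)^k + 6) + 18 = -10·(-2)^k − 12 + 18 = 5·(-2)^{k+1} + 6.
Hence L_n = 5·(-2)^n + 6 for every n ≥ 1, by induction.

L_n = 5·(-2)^n + 6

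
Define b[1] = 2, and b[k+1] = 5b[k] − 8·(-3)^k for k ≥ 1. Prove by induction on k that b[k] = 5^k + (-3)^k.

Base case: b[1] = 2, and 5^1 + (-3)^1 = 5 − 3 = 2.
Assume b[r] = 5^r + (-3)^r for some r ≥ 1.
Then b[r+1] = 5b[r] − 8·(-3)^r = 5·(5^r + (-3)^r) − 8·(-3)^r = 5^{r+1} + 5·(-3)^r − 8·(-3)^r = 5^{r+1} − 3·(-3)^r = 5^{r+1} + (-3)^{r+1}.
Hence b[k] = 5^k + (-3)^k for every k ≥ 1, by induction.

b[k] = 5^k + (-3)^k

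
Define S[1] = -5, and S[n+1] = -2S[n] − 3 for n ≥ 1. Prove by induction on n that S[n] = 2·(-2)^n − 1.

Base case: S[1] = -5, and 2·(-2)^1 − 1 = -4 − 1 = -5.
Assume S[k] = 2·(-2)^k − 1 for some k ≥ 1.
Then S[k+1] = -2S[k] − 3 = -2·(2·(-2)^k − 1) − 3 = -4·(-2)^k + 2 − 3 = 2·(-2)^{k+1} − 1.
Hence S[n] = 2·(-2)^n − 1 for every n ≥ 1, by induction.

S[n] = 2·(-2)^n − 1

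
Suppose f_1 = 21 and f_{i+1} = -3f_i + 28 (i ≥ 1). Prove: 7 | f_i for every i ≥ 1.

Base case: f_1 = 21 = 7·3, so 7 | f_1.
Assume 7 | f_k, so f_k = 7t for some integer t.
Then f_{k+1} = -3f_k + 28 = -3·(7t) + 28 = 7(-3t + 4), so 7 | f_{k+1}.
This completes the inductive step, so 7 | f_i for all i ≥ 1.

7 | f_i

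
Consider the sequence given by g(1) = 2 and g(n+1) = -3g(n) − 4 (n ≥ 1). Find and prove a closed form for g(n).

Claim: g(n) = -(-3)^n − 1.

Base case: g(1) = 2, and -(-3)^1 − 1 = 3 − 1 = 2.
Assume g(k) = -(-3)^k − 1 for some k ≥ 1.
Then g(k+1) = -3g(k) − 4 = -3·(-(-3)^k − 1) − 4 = 3·(-3)^k + 3 − 4 = -(-3)^{k+1} − 1.
So the formula holds for k+1, and by induction g(n) = -(-3)^n − 1 for all n ≥ 1.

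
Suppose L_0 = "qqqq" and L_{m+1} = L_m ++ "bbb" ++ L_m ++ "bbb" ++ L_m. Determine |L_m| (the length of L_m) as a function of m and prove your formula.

Claim: |L_m| = 7·3^m − 3.

Base case: |L_0| = 4, and 7·3^0 − 3 = 4.
Assume |L_j| = 7·3^j − 3.
Then |L_{j+1}| = 3|L_j| + 6 = 3(7·3^j − 3) + 6 = 7·3^{j+1} − 9 + 6 = 7·3^{j+1} − 3.
So the formula holds for j+1, and by induction |L_m| = 7·3^m − 3 for all m ≥ 0.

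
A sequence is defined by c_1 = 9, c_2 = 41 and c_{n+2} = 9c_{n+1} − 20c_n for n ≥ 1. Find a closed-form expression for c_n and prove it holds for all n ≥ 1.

Claim: c_n = 5^n + 4^n.

Base cases: c_1 = 9 and 5^1 + 4^1 = 9; c_2 = 41 and 5^2 + 4^2 = 41.
Assume c_j = 5^j + 4^j for all 1 ≤ j ≤ k, where k ≥ 2.
Then c_{k+1} = 9c_k − 20c_{k−1} = 9·(5^k + 4^k) − 20·(5^{k−1} + 4^{k−1}) = (9·5 − 20)5^{k−1} + (9·4 − 20)4^{k−1} = 25·5^{k−1} + 16·4^{k−1} = 5^{k+1} + 4^{k+1}.
Hence c_n = 5^n + 4^n for every n ≥ 1, by strong induction.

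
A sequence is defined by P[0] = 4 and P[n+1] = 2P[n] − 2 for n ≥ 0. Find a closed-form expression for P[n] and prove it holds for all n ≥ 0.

Claim: P[n] = 2^{n+1} + 2.

Base case: P[0] = 4, and 2^{0+1} + 2 = 2 + 2 = 4.
Assume P[m] = 2^{m+1} + 2 for some m ≥ 0.
Then P[m+1] = 2P[m] − 2 = 2·(2^{m+1} + 2) − 2 = 2^{m+2} + 4 − 2 = 2^{m+2} + 2.
By induction, P[n] = 2^{n+1} + 2 for all n ≥ 0.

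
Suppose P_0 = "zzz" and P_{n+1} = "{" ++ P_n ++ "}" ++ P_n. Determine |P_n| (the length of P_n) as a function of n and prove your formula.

Claim: |P_n| = 5·2^n − 2.

Base case: |P_0| = 3, and 5·2^0 − 2 = 3.
Assume |P_m| = 5·2^m − 2.
Then |P_{m+1}| = 1 + |P_m| + 1 + |P_m| = 2|P_m| + 2 = 2(5·2^m − 2) + 2 = 5·2^{m+1} − 4 + 2 = 5·2^{m+1} − 2.
This completes the inductive step, so |P_n| = 5·2^n − 2 for all n ≥ 0.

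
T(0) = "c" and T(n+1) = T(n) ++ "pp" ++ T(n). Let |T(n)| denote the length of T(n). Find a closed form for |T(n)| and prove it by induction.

Claim: |T(n)| = 3·2^n − 2.

Base case: |T(0)| = 1, and 3·2^0 − 2 = 1.
Assume |T(k)| = 3·2^k − 2.
Then |T(k+1)| = |T(k)| + 2 + |T(k)| = 2|T(k)| + 2 = 2(3·2^k − 2) + 2 = 3·2^{k+1} − 4 + 2 = 3·2^{k+1} − 2.
This completes the inductive step, so |T(n)| = 3·2^n − 2 for all n ≥ 0.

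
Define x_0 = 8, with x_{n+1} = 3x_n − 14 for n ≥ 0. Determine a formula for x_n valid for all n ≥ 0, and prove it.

Claim: x_n = 3^n + 7.

Base case: x_0 = 8, and 3^0 + 7 = 1 + 7 = 8.
Assume x_k = 3^k + 7 for some k ≥ 0.
Then x_{k+1} = 3x_k − 14 = 3·(3^k + 7) − 14 = 3^{k+1} + 21 − 14 = 3^{k+1} + 7.
So the formula holds for k+1, and by induction x_n = 3^n + 7 for all n ≥ 0.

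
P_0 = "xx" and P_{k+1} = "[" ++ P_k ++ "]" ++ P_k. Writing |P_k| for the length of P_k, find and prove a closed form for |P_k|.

Claim: |P_k| = 2^{k+2} − 2.

Base case: |P_0| = 2, and 2^{0+2} − 2 = 2.
Assume |P_m| = 2^{m+2} − 2.
Then |P_{m+1}| = 1 + |P_m| + 1 + |P_m| = 2|P_m| + 2 = 2(2^{m+2} − 2) + 2 = 2^{m+3} − 4 + 2 = 2^{m+3} − 2.
By induction, |P_k| = 2^{k+2} − 2 for all k ≥ 0.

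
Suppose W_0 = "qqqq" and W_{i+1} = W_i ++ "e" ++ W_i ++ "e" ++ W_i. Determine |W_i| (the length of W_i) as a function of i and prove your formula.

Claim: |W_i| = 5·3^i − 1.

Base case: |W_0| = 4, and 5·3^0 − 1 = 4.
Assume |W_j| = 5·3^j − 1.
Then |W_{j+1}| = 3|W_j| + 2 = 3(5·3^j − 1) + 2 = 5·3^{j+1} − 3 + 2 = 5·3^{j+1} − 1.
By induction, |W_i| = 5·3^i − 1 for all i ≥ 0.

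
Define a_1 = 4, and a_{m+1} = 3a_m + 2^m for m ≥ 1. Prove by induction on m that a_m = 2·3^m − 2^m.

Base case: a_1 = 4, and 2·3^1 − 2^1 = 6 − 2 = 4.
Assume a_r = 2·3^r − 2^r for some r ≥ 1.
Then a_{r+1} = 3a_r + 2^r = 3·(2·3^r − 2^r) + 2^r = 2·3^{r+1} − 3·2^r + 2^r = 2·3^{r+1} − 2·2^r = 2·3^{r+1} − 2^{r+1}.
By induction, a_m = 2·3^m − 2^m for all m ≥ 1.

a_m = 2·3^m − 2^m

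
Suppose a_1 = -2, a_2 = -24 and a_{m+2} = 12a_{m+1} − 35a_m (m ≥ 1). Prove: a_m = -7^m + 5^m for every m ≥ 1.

Base cases: a_1 = -2 and -7^1 + 5^1 = -2; a_2 = -24 and -7^2 + 5^2 = -24.
Assume a_j = -7^j + 5^j for all 1 ≤ j ≤ k, where k ≥ 2.
Then a_{k+1} = 12a_k − 35a_{k−1} = 12·(-7^k + 5^k) − 35·(-7^{k−1} + 5^{k−1}) = -(12·7 − 35)7^{k−1} + (12·5 − 35)5^{k−1} = -49·7^{k−1} + 25·5^{k−1} = -7^{k+1} + 5^{k+1}.
This completes the inductive step, so a_m = -7^m + 5^m for all m ≥ 1.

a_m = -7^m + 5^m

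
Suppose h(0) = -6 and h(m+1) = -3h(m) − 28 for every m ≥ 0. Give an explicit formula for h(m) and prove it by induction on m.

Claim: h(m) = (-3)^m − 7.

Base case: h(0) = -6, and (-3)^0 − 7 = 1 − 7 = -6.
Assume h(j) = (-3)^j − 7 for some j ≥ 0.
Then h(j+1) = -3h(j) − 28 = -3·((-3)^j − 7) − 28 = -3·(-3)^j + 21 − 28 = (-3)^{j+1} − 7.
By induction, h(m) = (-3)^m − 7 for all m ≥ 0.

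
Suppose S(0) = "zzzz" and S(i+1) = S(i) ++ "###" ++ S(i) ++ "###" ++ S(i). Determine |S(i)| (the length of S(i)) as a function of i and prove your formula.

Claim: |S(i)| = 7·3^i − 3.

Base case: |S(0)| = 4, and 7·3^0 − 3 = 4.
Assume |S(j)| = 7·3^j − 3.
Then |S(j+1)| = 3|S(j)| + 6 = 3(7·3^j − 3) + 6 = 7·3^{j+1} − 9 + 6 = 7·3^{j+1} − 3.
So the formula holds for j+1, and by induction |S(i)| = 7·3^i − 3 for all i ≥ 0.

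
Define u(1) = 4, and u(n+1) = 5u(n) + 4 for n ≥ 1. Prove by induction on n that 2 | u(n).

Base case: u(1) = 4 = 2·2, so 2 | u(1).
Assume 2 | u(m), so u(m) = 2t for some integer t.
Then u(m+1) = 5u(m) + 4 = 5·(2t) + 4 = 2(5t + 2), so 2 | u(m+1).
So the property holds for m+1, and by induction 2 | u(n) for all n ≥ 1.

2 | u(n)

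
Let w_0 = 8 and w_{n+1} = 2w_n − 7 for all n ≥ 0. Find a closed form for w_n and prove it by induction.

Claim: w_n = 2^n + 7.

Base case: w_0 = 8, and 2^0 + 7 = 1 + 7 = 8.
Assume w_j = 2^j + 7 for some j ≥ 0.
Then w_{j+1} = 2w_j − 7 = 2·(2^j + 7) − 7 = 2^{j+1} + 14 − 7 = 2^{j+1} + 7.
This completes the inductive step, so w_n = 2^n + 7 for all n ≥ 0.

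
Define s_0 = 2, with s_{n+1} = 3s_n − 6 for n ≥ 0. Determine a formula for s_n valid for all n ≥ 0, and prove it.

Claim: s_n = -3^n + 3.

Base case: s_0 = 2, and -3^0 + 3 = -1 + 3 = 2.
Assume s_j = -3^j + 3 for some j ≥ 0.
Then s_{j+1} = 3s_j − 6 = 3·(-3^j + 3) − 6 = -3^{j+1} + 9 − 6 = -3^{j+1} + 3.
This completes the inductive step, so s_n = -3^n + 3 for all n ≥ 0.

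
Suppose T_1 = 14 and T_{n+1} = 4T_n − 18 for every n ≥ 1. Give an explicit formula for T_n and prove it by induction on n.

Claim: T_n = 2·4^n + 6.

Base case: T_1 = 14, and 2·4^1 + 6 = 8 + 6 = 14.
Assume T_m = 2·4^m + 6 for some m ≥ 1.
Then T_{m+1} = 4T_m − 18 = 4·(2·4^m + 6) − 18 = 8·4^m + 24 − 18 = 2·4^{m+1} + 6.
So the formula holds for m+1, and by induction T_n = 2·4^n + 6 for all n ≥ 1.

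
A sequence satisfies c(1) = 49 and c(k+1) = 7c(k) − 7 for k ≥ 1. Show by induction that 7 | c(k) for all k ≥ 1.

Base case: c(1) = 49 = 7·7, so 7 | c(1).
Assume 7 | c(m), so c(m) = 7t for some integer t.
Then c(m+1) = 7c(m) − 7 = 7·(7t) − 7 = 7(7t − 1), so 7 | c(m+1).
So the property holds for m+1, and by induction 7 | c(k) for all k ≥ 1.

7 | c(k)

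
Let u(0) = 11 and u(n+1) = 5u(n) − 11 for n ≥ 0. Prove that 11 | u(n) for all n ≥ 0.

Base case: u(0) = 11 = 11·1, so 11 | u(0).
Assume 11 | u(m), so u(m) = 11t for some integer t.
Then u(m+1) = 5u(m) − 11 = 5·(11t) − 11 = 11(5t − 1), so 11 | u(m+1).
This completes the inductive step, so 11 | u(n) for all n ≥ 0.

11 | u(n)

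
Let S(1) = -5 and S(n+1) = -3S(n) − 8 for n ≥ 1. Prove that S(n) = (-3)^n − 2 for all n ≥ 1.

Base case: S(1) = -5, and (-3)^1 − 2 = -3 − 2 = -5.
Assume S(k) = (-3)^k − 2 for some k ≥ 1.
Then S(k+1) = -3S(k) − 8 = -3·((-3)^k − 2) − 8 = -3·(-3)^k + 6 − 8 = (-3)^{k+1} − 2.
So the formula holds for k+1, and by induction S(n) = (-3)^n − 2 for all n ≥ 1.

S(n) = (-3)^n − 2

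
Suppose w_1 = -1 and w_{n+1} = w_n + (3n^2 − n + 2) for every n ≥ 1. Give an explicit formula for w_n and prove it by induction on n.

Claim: w_n = n^3 − 2n^2 + 3n − 3.

Base case: w_1 = -1, and 1^3 − 2·1^2 + 3·1 − 3 = -1.
Assume w_k = k^3 − 2k^2 + 3k − 3.
Then w_{k+1} = w_k + (3k^2 − k + 2) = (k^3 − 2k^2 + 3k − 3) + (3k^2 − k + 2) = k^3 + k^2 + 2k − 1,
and (k+1)^3 − 2·(k+1)^2 + 3·(k+1) − 3 = k^3 + k^2 + 2k − 1.
Hence w_n = n^3 − 2n^2 + 3n − 3 for every n ≥ 1, by induction.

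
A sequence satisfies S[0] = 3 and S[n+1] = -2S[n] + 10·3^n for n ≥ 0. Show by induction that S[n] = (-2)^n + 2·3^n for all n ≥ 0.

Base case: S[0] = 3, and (-2)^0 + 2·3^0 = 1 + 2 = 3.
Assume S[r] = (-2)^r + 2·3^r for some r ≥ 0.
Then S[r+1] = -2S[r] + 10·3^r = -2·((-2)^r + 2·3^r) + 10·3^r = (-2)^{r+1} − 4·3^r + 10·3^r = (-2)^{r+1} + 6·3^r = (-2)^{r+1} + 2·3^{r+1}.
This completes the inductive step, so S[n] = (-2)^n + 2·3^n for all n ≥ 0.

S[n] = (-2)^n + 2·3^n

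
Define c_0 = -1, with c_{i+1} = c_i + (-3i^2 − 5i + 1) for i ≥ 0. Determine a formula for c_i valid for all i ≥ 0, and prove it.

Claim: c_i = -i^3 − i^2 + 3i − 1.

Base case: c_0 = -1, and -0^3 − 0^2 + 3·0 − 1 = -1.
Assume c_j = -j^3 − j^2 + 3j − 1.
Then c_{j+1} = c_j + (-3j^2 − 5j + 1) = (-j^3 − j^2 + 3j − 1) + (-3j^2 − 5j + 1) = -j^3 − 4j^2 − 2j,
and -(j+1)^3 − (j+1)^2 + 3·(j+1) − 1 = -j^3 − 4j^2 − 2j.
By induction, c_i = -i^3 − i^2 + 3i − 1 for all i ≥ 0.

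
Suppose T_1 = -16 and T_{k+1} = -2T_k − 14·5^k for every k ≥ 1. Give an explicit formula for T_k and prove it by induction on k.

Claim: T_k = 3·(-2)^k − 2·5^k.

Base case: T_1 = -16, and 3·(-2)^1 − 2·5^1 = -6 − 10 = -16.
Assume T_j = 3·(-2)^j − 2·5^j for some j ≥ 1.
Then T_{j+1} = -2T_j − 14·5^j = -2·(3·(-2)^j − 2·5^j) − 14·5^j = 3·(-2)^{j+1} + 4·5^j − 14·5^j = 3·(-2)^{j+1} − 10·5^j = 3·(-2)^{j+1} − 2·5^{j+1}.
This completes the inductive step, so T_k = 3·(-2)^k − 2·5^k for all k ≥ 1.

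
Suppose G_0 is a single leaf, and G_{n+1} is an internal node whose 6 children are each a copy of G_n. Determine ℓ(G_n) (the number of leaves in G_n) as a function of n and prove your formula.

Claim: ℓ(G_n) = 6^n.

Base case: ℓ(G_0) = 1, and 6^0 = 1.
Assume ℓ(G_j) = 6^j.
Then ℓ(G_{j+1}) = 6·ℓ(G_j) = 6·6^j = 6^{j+1}.
By induction, ℓ(G_n) = 6^n for all n ≥ 0.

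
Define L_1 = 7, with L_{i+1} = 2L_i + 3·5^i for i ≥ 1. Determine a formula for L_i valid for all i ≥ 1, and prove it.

Claim: L_i = 2^i + 5^i.

Base case: L_1 = 7, and 2^1 + 5^1 = 2 + 5 = 7.
Assume L_m = 2^m + 5^m for some m ≥ 1.
Then L_{m+1} = 2L_m + 3·5^m = 2·(2^m + 5^m) + 3·5^m = 2^{m+1} + 2·5^m + 3·5^m = 2^{m+1} + 5·5^m = 2^{m+1} + 5^{m+1}.
This completes the inductive step, so L_i = 2^i + 5^i for all i ≥ 1.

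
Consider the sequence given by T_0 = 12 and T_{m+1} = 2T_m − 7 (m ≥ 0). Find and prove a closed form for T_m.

Claim: T_m = 5·2^m + 7.

Base case: T_0 = 12, and 5·2^0 + 7 = 5 + 7 = 12.
Assume T_r = 5·2^r + 7 for some r ≥ 0.
Then T_{r+1} = 2T_r − 7 = 2·(5·2^r + 7) − 7 = 10·2^r + 14 − 7 = 5·2^{r+1} + 7.
This completes the inductive step, so T_m = 5·2^m + 7 for all m ≥ 0.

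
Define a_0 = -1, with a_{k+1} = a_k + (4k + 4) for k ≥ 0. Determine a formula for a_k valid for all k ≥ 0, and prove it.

Claim: a_k = 2k^2 + 2k − 1.

Base case: a_0 = -1, and 2·0^2 + 2·0 − 1 = -1.
Assume a_j = 2j^2 + 2j − 1.
Then a_{j+1} = a_j + (4j + 4) = (2j^2 + 2j − 1) + (4j + 4) = 2j^2 + 6j + 3,
and 2·(j+1)^2 + 2·(j+1) − 1 = 2j^2 + 6j + 3.
Hence a_k = 2k^2 + 2k − 1 for every k ≥ 0, by induction.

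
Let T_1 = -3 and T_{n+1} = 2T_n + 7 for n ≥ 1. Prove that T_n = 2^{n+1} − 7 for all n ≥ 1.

Base case: T_1 = -3, and 2^{1+1} − 7 = 4 − 7 = -3.
Assume T_r = 2^{r+1} − 7 for some r ≥ 1.
Then T_{r+1} = 2T_r + 7 = 2·(2^{r+1} − 7) + 7 = 2^{r+2} − 14 + 7 = 2^{r+2} − 7.
By induction, T_n = 2^{n+1} − 7 for all n ≥ 1.

T_n = 2^{n+1} − 7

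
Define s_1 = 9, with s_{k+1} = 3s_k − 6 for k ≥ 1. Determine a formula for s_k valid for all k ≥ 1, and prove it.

Claim: s_k = 2·3^k + 3.

Base case: s_1 = 9, and 2·3^1 + 3 = 6 + 3 = 9.
Assume s_r = 2·3^r + 3 for some r ≥ 1.
Then s_{r+1} = 3s_r − 6 = 3·(2·3^r + 3) − 6 = 6·3^r + 9 − 6 = 2·3^{r+1} + 3.
This completes the inductive step, so s_k = 2·3^k + 3 for all k ≥ 1.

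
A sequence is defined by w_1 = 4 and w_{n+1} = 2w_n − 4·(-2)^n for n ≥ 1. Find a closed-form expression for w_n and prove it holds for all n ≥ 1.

Claim: w_n = 3·2^n + (-2)^n.

Base case: w_1 = 4, and 3·2^1 + (-2)^1 = 6 − 2 = 4.
Assume w_m = 3·2^m + (-2)^m for some m ≥ 1.
Then w_{m+1} = 2w_m − 4·(-2)^m = 2·(3·2^m + (-2)^m) − 4·(-2)^m = 3·2^{m+1} + 2·(-2)^m − 4·(-2)^m = 3·2^{m+1} − 2·(-2)^m = 3·2^{m+1} + (-2)^{m+1}.
So the formula holds for m+1, and by induction w_n = 3·2^n + (-2)^n for all n ≥ 1.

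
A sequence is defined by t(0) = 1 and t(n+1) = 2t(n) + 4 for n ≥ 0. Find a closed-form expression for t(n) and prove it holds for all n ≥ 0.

Claim: t(n) = 5·2^n − 4.

Base case: t(0) = 1, and 5·2^0 − 4 = 5 − 4 = 1.
Assume t(j) = 5·2^j − 4 for some j ≥ 0.
Then t(j+1) = 2t(j) + 4 = 2·(5·2^j − 4) + 4 = 10·2^j − 8 + 4 = 5·2^{j+1} − 4.
So the formula holds for j+1, and by induction t(n) = 5·2^n − 4 for all n ≥ 0.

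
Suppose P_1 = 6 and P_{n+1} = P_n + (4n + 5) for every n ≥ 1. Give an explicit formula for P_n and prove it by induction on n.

Claim: P_n = 2n^2 + 3n + 1.

Base case: P_1 = 6, and 2·1^2 + 3·1 + 1 = 6.
Assume P_m = 2m^2 + 3m + 1.
Then P_{m+1} = P_m + (4m + 5) = (2m^2 + 3m + 1) + (4m + 5) = 2m^2 + 7m + 6,
and 2·(m+1)^2 + 3·(m+1) + 1 = 2m^2 + 7m + 6.
Hence P_n = 2n^2 + 3n + 1 for every n ≥ 1, by induction.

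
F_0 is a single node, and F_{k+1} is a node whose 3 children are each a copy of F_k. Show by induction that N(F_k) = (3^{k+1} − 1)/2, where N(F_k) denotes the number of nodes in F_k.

Base case: N(F_0) = 1, and (3^{0+1} − 1)/2 = 1.
Assume N(F_m) = (3^{m+1} − 1)/2.
Then N(F_{m+1}) = 1 + 3N(F_m) = 1 + 3·(3^{m+1} − 1)/2 = 1 + (3^{m+2} − 3)/2 = (2 + 3^{m+2} − 3)/2 = (3^{m+2} − 1)/2.
By induction, N(F_k) = (3^{k+1} − 1)/2 for all k ≥ 0.

N(F_k) = (3^{k+1} − 1)/2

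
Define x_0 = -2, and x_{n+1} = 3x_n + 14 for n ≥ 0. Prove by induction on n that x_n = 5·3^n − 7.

Base case: x_0 = -2, and 5·3^0 − 7 = 5 − 7 = -2.
Assume x_r = 5·3^r − 7 for some r ≥ 0.
Then x_{r+1} = 3x_r + 14 = 3·(5·3^r − 7) + 14 = 15·3^r − 21 + 14 = 5·3^{r+1} − 7.
By induction, x_n = 5·3^n − 7 for all n ≥ 0.

x_n = 5·3^n − 7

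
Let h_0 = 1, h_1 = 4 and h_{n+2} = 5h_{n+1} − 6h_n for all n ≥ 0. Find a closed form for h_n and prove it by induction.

Claim: h_n = 2·3^n − 2^n.

Base cases: h_0 = 1 and 2·3^0 − 2^0 = 1; h_1 = 4 and 2·3^1 − 2^1 = 4.
Assume h_i = 2·3^i − 2^i for all 0 ≤ i ≤ j, where j ≥ 1.
Then h_{j+1} = 5h_j − 6h_{j−1} = 5·(2·3^j − 2^j) − 6·(2·3^{j−1} − 2^{j−1}) = 2·(5·3 − 6)3^{j−1} − (5·2 − 6)2^{j−1} = 18·3^{j−1} − 4·2^{j−1} = 2·3^{j+1} − 2^{j+1}.
Hence h_n = 2·3^n − 2^n for every n ≥ 0, by strong induction.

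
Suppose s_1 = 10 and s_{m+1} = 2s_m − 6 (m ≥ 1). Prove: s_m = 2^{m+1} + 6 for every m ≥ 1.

Base case: s_1 = 10, and 2^{1+1} + 6 = 4 + 6 = 10.
Assume s_r = 2^{r+1} + 6 for some r ≥ 1.
Then s_{r+1} = 2s_r − 6 = 2·(2^{r+1} + 6) − 6 = 2^{r+2} + 12 − 6 = 2^{r+2} + 6.
This completes the inductive step, so s_m = 2^{m+1} + 6 for all m ≥ 1.

s_m = 2^{m+1} + 6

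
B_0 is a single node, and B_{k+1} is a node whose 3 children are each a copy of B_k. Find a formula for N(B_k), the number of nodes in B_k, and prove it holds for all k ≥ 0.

Claim: N(B_k) = (3^{k+1} − 1)/2.

Base case: N(B_0) = 1, and (3^{0+1} − 1)/2 = 1.
Assume N(B_m) = (3^{m+1} − 1)/2.
Then N(B_{m+1}) = 1 + 3N(B_m) = 1 + 3·(3^{m+1} − 1)/2 = 1 + (3^{m+2} − 3)/2 = (2 + 3^{m+2} − 3)/2 = (3^{m+2} − 1)/2.
So the formula holds for m+1, and by induction N(B_k) = (3^{k+1} − 1)/2 for all k ≥ 0.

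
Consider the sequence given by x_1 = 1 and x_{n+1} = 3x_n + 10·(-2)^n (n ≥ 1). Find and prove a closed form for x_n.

Claim: x_n = -3^n − 2·(-2)^n.

Base case: x_1 = 1, and -3^1 − 2·(-2)^1 = -3 + 4 = 1.
Assume x_m = -3^m − 2·(-2)^m for some m ≥ 1.
Then x_{m+1} = 3x_m + 10·(-2)^m = 3·(-3^m − 2·(-2)^m) + 10·(-2)^m = -3^{m+1} − 6·(-2)^m + 10·(-2)^m = -3^{m+1} + 4·(-2)^m = -3^{m+1} − 2·(-2)^{m+1}.
This completes the inductive step, so x_n = -3^n − 2·(-2)^n for all n ≥ 1.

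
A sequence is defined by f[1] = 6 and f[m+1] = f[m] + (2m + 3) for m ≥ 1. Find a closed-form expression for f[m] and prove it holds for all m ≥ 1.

Claim: f[m] = m^2 + 2m + 3.

Base case: f[1] = 6, and 1^2 + 2·1 + 3 = 6.
Assume f[j] = j^2 + 2j + 3.
Then f[j+1] = f[j] + (2j + 3) = (j^2 + 2j + 3) + (2j + 3) = j^2 + 4j + 6,
and (j+1)^2 + 2·(j+1) + 3 = j^2 + 4j + 6.
This completes the inductive step, so f[m] = m^2 + 2m + 3 for all m ≥ 1.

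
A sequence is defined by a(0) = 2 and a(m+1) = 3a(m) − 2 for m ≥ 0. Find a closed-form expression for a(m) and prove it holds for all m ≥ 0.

Claim: a(m) = 3^m + 1.

Base case: a(0) = 2, and 3^0 + 1 = 1 + 1 = 2.
Assume a(r) = 3^r + 1 for some r ≥ 0.
Then a(r+1) = 3a(r) − 2 = 3·(3^r + 1) − 2 = 3^{r+1} + 3 − 2 = 3^{r+1} + 1.
So the formula holds for r+1, and by induction a(m) = 3^m + 1 for all m ≥ 0.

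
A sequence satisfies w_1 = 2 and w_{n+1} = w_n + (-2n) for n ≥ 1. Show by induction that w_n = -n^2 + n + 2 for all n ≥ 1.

Base case: w_1 = 2, and -1^2 + 1 + 2 = 2.
Assume w_j = -j^2 + j + 2.
Then w_{j+1} = w_j + (-2j) = (-j^2 + j + 2) + (-2j) = -j^2 − j + 2,
and -(j+1)^2 + (j+1) + 2 = -j^2 − j + 2.
This completes the inductive step, so w_n = -n^2 + n + 2 for all n ≥ 1.

w_n = -n^2 + n + 2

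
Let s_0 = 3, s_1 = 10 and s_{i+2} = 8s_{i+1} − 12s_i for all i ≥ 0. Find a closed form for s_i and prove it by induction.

Claim: s_i = 6^i + 2·2^i.

Base cases: s_0 = 3 and 6^0 + 2·2^0 = 3; s_1 = 10 and 6^1 + 2·2^1 = 10.
Assume s_j = 6^j + 2·2^j for all 0 ≤ j ≤ k, where k ≥ 1.
Then s_{k+1} = 8s_k − 12s_{k−1} = 8·(6^k + 2·2^k) − 12·(6^{k−1} + 2·2^{k−1}) = (8·6 − 12)6^{k−1} + 2·(8·2 − 12)2^{k−1} = 36·6^{k−1} + 8·2^{k−1} = 6^{k+1} + 2·2^{k+1}.
This completes the inductive step, so s_i = 6^i + 2·2^i for all i ≥ 0.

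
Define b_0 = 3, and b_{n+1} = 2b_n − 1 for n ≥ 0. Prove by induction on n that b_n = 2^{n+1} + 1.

Base case: b_0 = 3, and 2^{0+1} + 1 = 2 + 1 = 3.
Assume b_j = 2^{j+1} + 1 for some j ≥ 0.
Then b_{j+1} = 2b_j − 1 = 2·(2^{j+1} + 1) − 1 = 2^{j+2} + 2 − 1 = 2^{j+2} + 1.
By induction, b_n = 2^{n+1} + 1 for all n ≥ 0.

b_n = 2^{n+1} + 1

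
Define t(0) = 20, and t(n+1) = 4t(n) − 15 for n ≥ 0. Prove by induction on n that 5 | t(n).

Base case: t(0) = 20 = 5·4, so 5 | t(0).
Assume 5 | t(k), so t(k) = 5s for some integer s.
Then t(k+1) = 4t(k) − 15 = 4·(5s) − 15 = 5(4s − 3), so 5 | t(k+1).
By induction, 5 | t(n) for all n ≥ 0.

5 | t(n)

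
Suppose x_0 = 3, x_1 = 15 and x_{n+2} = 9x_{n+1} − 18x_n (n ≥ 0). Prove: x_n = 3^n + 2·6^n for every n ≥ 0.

Base cases: x_0 = 3 and 3^0 + 2·6^0 = 3; x_1 = 15 and 3^1 + 2·6^1 = 15.
Assume x_i = 3^i + 2·6^i for all 0 ≤ i ≤ j, where j ≥ 1.
Then x_{j+1} = 9x_j − 18x_{j−1} = 9·(3^j + 2·6^j) − 18·(3^{j−1} + 2·6^{j−1}) = (9·3 − 18)3^{j−1} + 2·(9·6 − 18)6^{j−1} = 9·3^{j−1} + 72·6^{j−1} = 3^{j+1} + 2·6^{j+1}.
Hence x_n = 3^n + 2·6^n for every n ≥ 0, by strong induction.

x_n = 3^n + 2·6^n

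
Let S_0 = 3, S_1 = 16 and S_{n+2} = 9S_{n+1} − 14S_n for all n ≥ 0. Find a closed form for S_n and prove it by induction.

Claim: S_n = 2·7^n + 2^n.

Base cases: S_0 = 3 and 2·7^0 + 2^0 = 3; S_1 = 16 and 2·7^1 + 2^1 = 16.
Assume S_j = 2·7^j + 2^j for all 0 ≤ j ≤ k, where k ≥ 1.
Then S_{k+1} = 9S_k − 14S_{k−1} = 9·(2·7^k + 2^k) − 14·(2·7^{k−1} + 2^{k−1}) = 2·(9·7 − 14)7^{k−1} + (9·2 − 14)2^{k−1} = 98·7^{k−1} + 4·2^{k−1} = 2·7^{k+1} + 2^{k+1}.
This completes the inductive step, so S_n = 2·7^n + 2^n for all n ≥ 0.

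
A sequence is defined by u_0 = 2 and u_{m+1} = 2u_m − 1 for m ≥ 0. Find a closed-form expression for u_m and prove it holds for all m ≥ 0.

Claim: u_m = 2^m + 1.

Base case: u_0 = 2, and 2^0 + 1 = 1 + 1 = 2.
Assume u_r = 2^r + 1 for some r ≥ 0.
Then u_{r+1} = 2u_r − 1 = 2·(2^r + 1) − 1 = 2^{r+1} + 2 − 1 = 2^{r+1} + 1.
So the formula holds for r+1, and by induction u_m = 2^m + 1 for all m ≥ 0.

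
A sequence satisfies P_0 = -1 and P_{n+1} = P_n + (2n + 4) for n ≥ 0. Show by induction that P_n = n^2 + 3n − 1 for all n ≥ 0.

Base case: P_0 = -1, and 0^2 + 3·0 − 1 = -1.
Assume P_j = j^2 + 3j − 1.
Then P_{j+1} = P_j + (2j + 4) = (j^2 + 3j − 1) + (2j + 4) = j^2 + 5j + 3,
and (j+1)^2 + 3·(j+1) − 1 = j^2 + 5j + 3.
Hence P_n = n^2 + 3n − 1 for every n ≥ 0, by induction.

P_n = n^2 + 3n − 1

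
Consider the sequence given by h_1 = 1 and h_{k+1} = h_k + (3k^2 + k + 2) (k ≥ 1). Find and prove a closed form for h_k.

Claim: h_k = k^3 − k^2 + 2k − 1.

Base case: h_1 = 1, and 1^3 − 1^2 + 2·1 − 1 = 1.
Assume h_r = r^3 − r^2 + 2r − 1.
Then h_{r+1} = h_r + (3r^2 + r + 2) = (r^3 − r^2 + 2r − 1) + (3r^2 + r + 2) = r^3 + 2r^2 + 3r + 1,
and (r+1)^3 − (r+1)^2 + 2·(r+1) − 1 = r^3 + 2r^2 + 3r + 1.
This completes the inductive step, so h_k = k^3 − k^2 + 2k − 1 for all k ≥ 1.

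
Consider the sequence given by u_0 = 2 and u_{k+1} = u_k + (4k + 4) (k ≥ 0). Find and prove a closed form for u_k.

Claim: u_k = 2k^2 + 2k + 2.

Base case: u_0 = 2, and 2·0^2 + 2·0 + 2 = 2.
Assume u_r = 2r^2 + 2r + 2.
Then u_{r+1} = u_r + (4r + 4) = (2r^2 + 2r + 2) + (4r + 4) = 2r^2 + 6r + 6,
and 2·(r+1)^2 + 2·(r+1) + 2 = 2r^2 + 6r + 6.
This completes the inductive step, so u_k = 2k^2 + 2k + 2 for all k ≥ 0.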